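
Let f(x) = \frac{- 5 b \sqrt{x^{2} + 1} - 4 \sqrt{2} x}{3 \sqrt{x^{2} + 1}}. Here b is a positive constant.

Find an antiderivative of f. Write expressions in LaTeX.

A first test for any F(x): its x-derivative must equal f(x) identically.
Check: d/dx[- \frac{5 b x}{3} - \frac{4 \sqrt{2 x^{2} + 2}}{3}] = \frac{- 5 b \sqrt{x^{2} + 1} - 4 \sqrt{2} x}{3 \sqrt{x^{2} + 1}} = f(x).

An antiderivative is F(x) = - \frac{5 b x}{3} - \frac{4 \sqrt{2 x^{2} + 2}}{3}.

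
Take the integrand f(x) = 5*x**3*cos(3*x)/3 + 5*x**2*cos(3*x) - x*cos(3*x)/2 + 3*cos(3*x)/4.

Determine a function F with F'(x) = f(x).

An antiderivative is F(x) = (180*x**3*sin(3*x) + 540*x**2*sin(3*x) + 180*x**2*cos(3*x) - 174*x*sin(3*x) + 360*x*cos(3*x) - 39*sin(3*x) - 58*cos(3*x))/324.

Integrate term by term and add the pieces.
Check: d/dx[(180*x**3*sin(3*x) + 540*x**2*sin(3*x) + 180*x**2*cos(3*x) - 174*x*sin(3*x) + 360*x*cos(3*x) - 39*sin(3*x) - 58*cos(3*x))/324] = 5*x**3*cos(3*x)/3 + 5*x**2*cos(3*x) - x*cos(3*x)/2 + 3*cos(3*x)/4 = f(x).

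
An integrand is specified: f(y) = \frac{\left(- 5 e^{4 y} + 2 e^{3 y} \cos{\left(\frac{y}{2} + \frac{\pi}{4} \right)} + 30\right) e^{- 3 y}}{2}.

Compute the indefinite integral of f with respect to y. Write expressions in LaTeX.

F(y) = \frac{\left(- 5 e^{4 y} + 4 e^{3 y} \sin{\left(\frac{y}{2} + \frac{\pi}{4} \right)} - 10\right) e^{- 3 y}}{2} + C

A first test for any F(y): its y-derivative must equal f(y) identically.
Check: d/dy[\frac{\left(- 5 e^{4 y} + 4 e^{3 y} \sin{\left(\frac{y}{2} + \frac{\pi}{4} \right)} - 10\right) e^{- 3 y}}{2}] = \frac{\left(- 5 e^{4 y} + 2 e^{3 y} \cos{\left(\frac{y}{2} + \frac{\pi}{4} \right)} + 30\right) e^{- 3 y}}{2} = f(y).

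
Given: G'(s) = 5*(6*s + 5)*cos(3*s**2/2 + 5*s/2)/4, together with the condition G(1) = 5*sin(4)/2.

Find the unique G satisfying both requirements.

G(s) = 5*sin(3*s**2/2 + 5*s/2)/2

G'(s) matches the chain-rule pattern g'(h)*h' with inner function h(s) = 3*s**2/2 + 5*s/2; substituting u = h(s) collapses the integral.
A general antiderivative is 5*sin(3*s**2/2 + 5*s/2)/2 + C.
The condition gives C = 5*sin(4)/2 - (5*sin(4)/2) = 0.
So G(s) = 5*sin(3*s**2/2 + 5*s/2)/2.
Check: d/ds[5*sin(3*s**2/2 + 5*s/2)/2] = 15*s*cos(3*s**2/2 + 5*s/2)/2 + 25*cos(3*s**2/2 + 5*s/2)/4, which equals G'(s).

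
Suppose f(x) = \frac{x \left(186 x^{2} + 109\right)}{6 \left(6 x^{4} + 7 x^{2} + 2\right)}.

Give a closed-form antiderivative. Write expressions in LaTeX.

An antiderivative is F(x) = \frac{5 \log{\left(\frac{x^{2}}{2} + \frac{1}{3} \right)}}{4} + \frac{4 \log{\left(2 x^{2} + 1 \right)}}{3}.

Any candidate F(x) must reproduce f(x) exactly when differentiated.
Check: d/dx[\frac{5 \log{\left(\frac{x^{2}}{2} + \frac{1}{3} \right)}}{4} + \frac{4 \log{\left(2 x^{2} + 1 \right)}}{3}] = \frac{186 x^{3} + 109 x}{36 x^{4} + 42 x^{2} + 12}, which equals f(x).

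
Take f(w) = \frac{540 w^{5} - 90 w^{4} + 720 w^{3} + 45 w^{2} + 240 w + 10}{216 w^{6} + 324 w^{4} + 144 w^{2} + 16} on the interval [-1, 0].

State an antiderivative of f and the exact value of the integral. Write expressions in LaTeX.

A first test for any F(w): its w-derivative must equal f(w) identically.
F(w) = \frac{5 \left(w + \left(3 w^{2} + 2\right) \log{\left(2 w^{2} + \frac{1}{3} \right)}\right)}{4 \left(3 w^{2} + 2\right)} is an antiderivative of f.
Check: d/dw[\frac{5 \left(w + \left(3 w^{2} + 2\right) \log{\left(2 w^{2} + \frac{1}{3} \right)}\right)}{4 \left(3 w^{2} + 2\right)}] = \frac{540 w^{5} - 90 w^{4} + 720 w^{3} + 45 w^{2} + 240 w + 10}{216 w^{6} + 324 w^{4} + 144 w^{2} + 16} = f(w).
F(0) = - \frac{5 \log{\left(3 \right)}}{4}; F(-1) = - \frac{1}{4} + \frac{5 \log{\left(\frac{7}{3} \right)}}{4}.
Integral = F(0) - F(-1) = - \frac{5 \log{\left(3 \right)}}{4} - \frac{5 \log{\left(\frac{7}{3} \right)}}{4} + \frac{1}{4}.

Antiderivative: F(w) = \frac{5 \left(w + \left(3 w^{2} + 2\right) \log{\left(2 w^{2} + \frac{1}{3} \right)}\right)}{4 \left(3 w^{2} + 2\right)}; value = - \frac{5 \log{\left(3 \right)}}{4} - \frac{5 \log{\left(\frac{7}{3} \right)}}{4} + \frac{1}{4}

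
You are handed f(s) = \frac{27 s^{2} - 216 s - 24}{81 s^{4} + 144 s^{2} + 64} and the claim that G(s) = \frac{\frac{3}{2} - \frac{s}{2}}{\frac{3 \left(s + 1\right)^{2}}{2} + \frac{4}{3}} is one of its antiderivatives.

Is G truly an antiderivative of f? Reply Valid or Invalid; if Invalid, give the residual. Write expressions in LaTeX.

d/ds[G] = \frac{27 s^{2} - 162 s - 213}{81 s^{4} + 324 s^{3} + 630 s^{2} + 612 s + 289}
d/ds[G] - f(s) = \frac{- 4374 s^{5} + 41553 s^{4} + 104004 s^{3} + 110565 s^{2} + 66744 s - 6696}{6561 s^{8} + 26244 s^{7} + 62694 s^{6} + 96228 s^{5} + 119313 s^{4} + 108864 s^{3} + 81936 s^{2} + 39168 s + 18496} != 0.

Invalid: d/ds[G] - f = \frac{- 4374 s^{5} + 41553 s^{4} + 104004 s^{3} + 110565 s^{2} + 66744 s - 6696}{6561 s^{8} + 26244 s^{7} + 62694 s^{6} + 96228 s^{5} + 119313 s^{4} + 108864 s^{3} + 81936 s^{2} + 39168 s + 18496}, which is not 0.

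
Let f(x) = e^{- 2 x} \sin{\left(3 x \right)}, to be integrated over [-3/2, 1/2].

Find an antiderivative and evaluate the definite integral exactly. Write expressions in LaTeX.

Recover f(x) by differentiating a candidate F(x); any mismatch rules it out.
F(x) = - \frac{2 e^{- 2 x} \sin{\left(3 x \right)}}{13} - \frac{3 e^{- 2 x} \cos{\left(3 x \right)}}{13} is an antiderivative of f.
Check: d/dx[- \frac{2 e^{- 2 x} \sin{\left(3 x \right)}}{13} - \frac{3 e^{- 2 x} \cos{\left(3 x \right)}}{13}] = e^{- 2 x} \sin{\left(3 x \right)} = f(x).
F(1/2) = - \frac{2 \sin{\left(\frac{3}{2} \right)}}{13 e} - \frac{3 \cos{\left(\frac{3}{2} \right)}}{13 e}; F(-3/2) = \frac{2 e^{3} \sin{\left(\frac{9}{2} \right)}}{13} - \frac{3 e^{3} \cos{\left(\frac{9}{2} \right)}}{13}.
Integral = F(1/2) - F(-3/2) = \frac{3 e^{3} \cos{\left(\frac{9}{2} \right)}}{13} - \frac{2 \sin{\left(\frac{3}{2} \right)}}{13 e} - \frac{3 \cos{\left(\frac{3}{2} \right)}}{13 e} - \frac{2 e^{3} \sin{\left(\frac{9}{2} \right)}}{13}.

Antiderivative: F(x) = - \frac{2 e^{- 2 x} \sin{\left(3 x \right)}}{13} - \frac{3 e^{- 2 x} \cos{\left(3 x \right)}}{13}; value = \frac{3 e^{3} \cos{\left(\frac{9}{2} \right)}}{13} - \frac{2 \sin{\left(\frac{3}{2} \right)}}{13 e} - \frac{3 \cos{\left(\frac{3}{2} \right)}}{13 e} - \frac{2 e^{3} \sin{\left(\frac{9}{2} \right)}}{13}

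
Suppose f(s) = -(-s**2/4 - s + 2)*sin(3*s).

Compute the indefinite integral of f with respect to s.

A first test for any F(s): its s-derivative must equal f(s) identically.
Check: d/ds[-s**2*cos(3*s)/12 + s*sin(3*s)/18 - s*cos(3*s)/3 + sin(3*s)/9 + 37*cos(3*s)/54] = s**2*sin(3*s)/4 + s*sin(3*s) - 2*sin(3*s), which equals f(s).

F(s) = -s**2*cos(3*s)/12 + s*sin(3*s)/18 - s*cos(3*s)/3 + sin(3*s)/9 + 37*cos(3*s)/54 + C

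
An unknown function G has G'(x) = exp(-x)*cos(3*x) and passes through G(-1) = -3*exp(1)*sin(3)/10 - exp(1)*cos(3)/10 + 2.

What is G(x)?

Any candidate G(x) must reproduce the stated G'(x) exactly.
A general antiderivative is 3*exp(-x)*sin(3*x)/10 - exp(-x)*cos(3*x)/10 + C.
The condition gives C = -3*exp(1)*sin(3)/10 - exp(1)*cos(3)/10 + 2 - (-3*exp(1)*sin(3)/10 - exp(1)*cos(3)/10) = 2.
So G(x) = 2 + 3*exp(-x)*sin(3*x)/10 - exp(-x)*cos(3*x)/10.
Check: d/dx[2 + 3*exp(-x)*sin(3*x)/10 - exp(-x)*cos(3*x)/10] = exp(-x)*cos(3*x) = G'(x).

G(x) = 2 + 3*exp(-x)*sin(3*x)/10 - exp(-x)*cos(3*x)/10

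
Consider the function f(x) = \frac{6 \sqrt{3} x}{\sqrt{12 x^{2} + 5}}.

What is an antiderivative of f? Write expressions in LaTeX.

f matches the chain-rule pattern g'(h)*h' with inner function h(x) = 4 x^{2} + \frac{5}{3}; substituting u = h(x) collapses the integral.
Check: d/dx[\frac{3 \sqrt{4 x^{2} + \frac{5}{3}}}{2}] = \frac{6 \sqrt{3} x}{\sqrt{12 x^{2} + 5}} = f(x).

An antiderivative is F(x) = \frac{3 \sqrt{4 x^{2} + \frac{5}{3}}}{2}.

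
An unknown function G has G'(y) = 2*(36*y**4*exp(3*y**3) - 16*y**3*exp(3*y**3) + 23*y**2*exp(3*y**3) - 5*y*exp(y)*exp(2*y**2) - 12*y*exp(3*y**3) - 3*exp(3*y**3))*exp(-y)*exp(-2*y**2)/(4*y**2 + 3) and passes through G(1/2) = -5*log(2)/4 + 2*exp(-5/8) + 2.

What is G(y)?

G(y) = (-5*log(2*y**2 + 3/2) + 8 + 8*exp(-y)*exp(-2*y**2)*exp(3*y**3))/4

Since d/dy undoes antidifferentiation here, G(y) must give back the stated G'(y).
A general antiderivative is 2*exp(3*y**3 - 2*y**2 - y) - 5*log(2*y**2 + 3/2)/4 + C.
The condition gives C = -5*log(2)/4 + 2*exp(-5/8) + 2 - (-5*log(2)/4 + 2*exp(-5/8)) = 2.
So G(y) = (-5*log(2*y**2 + 3/2) + 8 + 8*exp(-y)*exp(-2*y**2)*exp(3*y**3))/4.
Check: d/dy[(-5*log(2*y**2 + 3/2) + 8 + 8*exp(-y)*exp(-2*y**2)*exp(3*y**3))/4] = (72*y**4*exp(3*y**3) - 32*y**3*exp(3*y**3) + 46*y**2*exp(3*y**3) - 10*y*exp(y)*exp(2*y**2) - 24*y*exp(3*y**3) - 6*exp(3*y**3))/(4*y**2*exp(y)*exp(2*y**2) + 3*exp(y)*exp(2*y**2)), which equals G'(y).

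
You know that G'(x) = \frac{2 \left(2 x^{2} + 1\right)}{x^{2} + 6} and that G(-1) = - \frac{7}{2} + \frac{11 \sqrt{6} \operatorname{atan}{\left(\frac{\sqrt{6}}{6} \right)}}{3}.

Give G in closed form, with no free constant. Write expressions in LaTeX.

A first test for any G(x): its x-derivative must equal the given G'(x).
A general antiderivative is 4 x - \frac{11 \sqrt{6} \operatorname{atan}{\left(\frac{\sqrt{6} x}{6} \right)}}{3} + C.
The condition gives C = - \frac{7}{2} + \frac{11 \sqrt{6} \operatorname{atan}{\left(\frac{\sqrt{6}}{6} \right)}}{3} - (-4 + \frac{11 \sqrt{6} \operatorname{atan}{\left(\frac{\sqrt{6}}{6} \right)}}{3}) = \frac{1}{2}.
So G(x) = 4 x - \frac{11 \sqrt{6} \operatorname{atan}{\left(\frac{\sqrt{6} x}{6} \right)}}{3} + \frac{1}{2}.
Check: d/dx[4 x - \frac{11 \sqrt{6} \operatorname{atan}{\left(\frac{\sqrt{6} x}{6} \right)}}{3} + \frac{1}{2}] = \frac{4 x^{2} + 2}{x^{2} + 6}, which equals G'(x).

G(x) = 4 x - \frac{11 \sqrt{6} \operatorname{atan}{\left(\frac{\sqrt{6} x}{6} \right)}}{3} + \frac{1}{2}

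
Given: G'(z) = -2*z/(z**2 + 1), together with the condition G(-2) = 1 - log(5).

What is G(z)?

The substitution u = z**2 + 1 works: G'(z) is exactly (dG/du)*(du/dz) for that inner function.
A general antiderivative is -log(z**2 + 1) + C.
The condition gives C = 1 - log(5) - (-log(5)) = 1.
So G(z) = 1 - log(z**2 + 1).
Check: d/dz[1 - log(z**2 + 1)] = -2*z/(z**2 + 1) = G'(z).

G(z) = 1 - log(z**2 + 1)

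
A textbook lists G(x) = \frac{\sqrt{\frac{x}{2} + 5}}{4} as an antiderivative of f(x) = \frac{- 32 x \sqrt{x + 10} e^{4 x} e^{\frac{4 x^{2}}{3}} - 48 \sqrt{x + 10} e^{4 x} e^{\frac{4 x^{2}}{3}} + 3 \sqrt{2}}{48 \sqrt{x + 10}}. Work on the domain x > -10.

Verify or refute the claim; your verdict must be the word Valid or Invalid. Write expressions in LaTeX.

Invalid: d/dx[G] - f = \frac{2 x e^{4 x} e^{\frac{4 x^{2}}{3}}}{3} + e^{4 x} e^{\frac{4 x^{2}}{3}}, which is not 0.

d/dx[G] = \frac{\sqrt{2}}{16 \sqrt{x + 10}}
d/dx[G] - f(x) = \frac{2 x e^{4 x} e^{\frac{4 x^{2}}{3}}}{3} + e^{4 x} e^{\frac{4 x^{2}}{3}} != 0.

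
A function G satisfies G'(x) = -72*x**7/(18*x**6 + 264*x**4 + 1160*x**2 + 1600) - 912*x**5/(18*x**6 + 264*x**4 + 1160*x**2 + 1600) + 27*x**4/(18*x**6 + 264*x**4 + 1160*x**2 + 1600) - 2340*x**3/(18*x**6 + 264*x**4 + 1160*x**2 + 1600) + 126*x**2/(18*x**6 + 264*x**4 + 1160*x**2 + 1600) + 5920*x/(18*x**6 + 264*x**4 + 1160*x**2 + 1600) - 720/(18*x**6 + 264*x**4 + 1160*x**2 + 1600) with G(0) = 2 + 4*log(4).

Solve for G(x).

G(x) = (-12*x**4 + 24*x**2*log(x**2/2 + 4) + 39*x**2 - 9*x + 80*log(x**2/2 + 4) + 40)/(6*x**2 + 20)

The integrand splits into summands that can be handled one at a time.
A general antiderivative is -3*x*(2*x**3/3 - 3*x/2 + 1/2)/(2*(x**2/2 + 5/3)) + 4*log(x**2/2 + 4) + C.
The condition gives C = 2 + 4*log(4) - (4*log(4)) = 2.
So G(x) = (-12*x**4 + 24*x**2*log(x**2/2 + 4) + 39*x**2 - 9*x + 80*log(x**2/2 + 4) + 40)/(6*x**2 + 20).
Check: d/dx[(-12*x**4 + 24*x**2*log(x**2/2 + 4) + 39*x**2 - 9*x + 80*log(x**2/2 + 4) + 40)/(6*x**2 + 20)] = (-72*x**7 - 912*x**5 + 27*x**4 - 2340*x**3 + 126*x**2 + 5920*x - 720)/(18*x**6 + 264*x**4 + 1160*x**2 + 1600), which equals G'(x).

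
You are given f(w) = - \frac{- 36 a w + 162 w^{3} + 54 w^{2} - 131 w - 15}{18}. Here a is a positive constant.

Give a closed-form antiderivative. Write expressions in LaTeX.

An antiderivative is F(w) = a w^{2} - \frac{9 w^{4}}{4} - w^{3} + \frac{131 w^{2}}{36} + \frac{5 w}{6}.

A candidate is checked by its d/dw: the result must match f(w).
Check: d/dw[a w^{2} - \frac{9 w^{4}}{4} - w^{3} + \frac{131 w^{2}}{36} + \frac{5 w}{6}] = 2 a w - 9 w^{3} - 3 w^{2} + \frac{131 w}{18} + \frac{5}{6}, which equals f(w).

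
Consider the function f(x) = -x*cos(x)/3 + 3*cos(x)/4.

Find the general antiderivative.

F(x) = -x*sin(x)/3 + 3*sin(x)/4 - cos(x)/3 + C

Integrate term by term and add the pieces.
Check: d/dx[-x*sin(x)/3 + 3*sin(x)/4 - cos(x)/3] = -x*cos(x)/3 + 3*cos(x)/4 = f(x).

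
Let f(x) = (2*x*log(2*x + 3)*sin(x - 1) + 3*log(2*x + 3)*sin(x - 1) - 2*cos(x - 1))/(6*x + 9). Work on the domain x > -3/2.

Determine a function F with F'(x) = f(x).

An antiderivative is F(x) = -log(2*x + 3)*cos(x - 1)/3.

f has the shape u'v + uv' for u = -cos(x - 1)/3 and v = log(2*x + 3) — it is the derivative of the product u*v.
Check: d/dx[-log(2*x + 3)*cos(x - 1)/3] = (2*x*log(2*x + 3)*sin(x - 1) + 3*log(2*x + 3)*sin(x - 1) - 2*cos(x - 1))/(6*x + 9) = f(x).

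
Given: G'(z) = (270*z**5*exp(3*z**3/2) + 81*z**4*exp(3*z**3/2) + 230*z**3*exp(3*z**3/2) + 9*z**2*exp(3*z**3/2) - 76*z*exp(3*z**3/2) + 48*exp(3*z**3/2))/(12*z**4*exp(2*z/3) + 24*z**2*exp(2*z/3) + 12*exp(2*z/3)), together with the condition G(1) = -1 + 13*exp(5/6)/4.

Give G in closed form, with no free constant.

G(z) = (-2*z**2 - (-10*z - 3)*exp(3*z**3/2 - 2*z/3) - 2)/(2*(z**2 + 1))

A candidate passes only if d/dz[G] lands on the given G'(z) exactly.
A general antiderivative is -(-5*z - 3/2)*exp(3*z**3/2 - 2*z/3)/(z**2 + 1) + C.
The condition gives C = -1 + 13*exp(5/6)/4 - (13*exp(5/6)/4) = -1.
So G(z) = (-2*z**2 - (-10*z - 3)*exp(3*z**3/2 - 2*z/3) - 2)/(2*(z**2 + 1)).
Check: d/dz[(-2*z**2 - (-10*z - 3)*exp(3*z**3/2 - 2*z/3) - 2)/(2*(z**2 + 1))] = (270*z**5*exp(-2*z/3)*exp(3*z**3/2) + 81*z**4*exp(-2*z/3)*exp(3*z**3/2) + 230*z**3*exp(-2*z/3)*exp(3*z**3/2) + 9*z**2*exp(-2*z/3)*exp(3*z**3/2) - 76*z*exp(-2*z/3)*exp(3*z**3/2) + 48*exp(-2*z/3)*exp(3*z**3/2))/(12*z**4 + 24*z**2 + 12), which equals G'(z).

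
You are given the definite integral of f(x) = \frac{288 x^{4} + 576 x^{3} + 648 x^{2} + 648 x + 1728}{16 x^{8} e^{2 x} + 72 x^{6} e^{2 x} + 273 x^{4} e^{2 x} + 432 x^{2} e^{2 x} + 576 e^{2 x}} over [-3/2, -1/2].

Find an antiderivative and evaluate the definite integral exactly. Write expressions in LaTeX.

Recognize the product-rule pattern: f = u'v + uv' with u = - \frac{6}{\frac{2 x^{4}}{3} + \frac{3 x^{2}}{2} + 4}, v = e^{- 2 x}, so integration by parts undoes it.
F(x) = - \frac{36 e^{- 2 x}}{4 x^{4} + 9 x^{2} + 24} is an antiderivative of f.
Check: d/dx[- \frac{36 e^{- 2 x}}{4 x^{4} + 9 x^{2} + 24}] = \frac{288 x^{4} + 576 x^{3} + 648 x^{2} + 648 x + 1728}{16 x^{8} e^{2 x} + 72 x^{6} e^{2 x} + 273 x^{4} e^{2 x} + 432 x^{2} e^{2 x} + 576 e^{2 x}} = f(x).
F(-1/2) = - \frac{72 e}{53}; F(-3/2) = - \frac{24 e^{3}}{43}.
Integral = F(-1/2) - F(-3/2) = - \frac{72 e}{53} + \frac{24 e^{3}}{43}.

Antiderivative: F(x) = - \frac{36 e^{- 2 x}}{4 x^{4} + 9 x^{2} + 24}; value = - \frac{72 e}{53} + \frac{24 e^{3}}{43}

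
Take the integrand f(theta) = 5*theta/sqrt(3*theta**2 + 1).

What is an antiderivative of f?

An antiderivative is F(theta) = 5*sqrt(3*theta**2 + 1)/3.

f matches the chain-rule pattern g'(h)*h' with inner function h(theta) = 3*theta**2 + 1; substituting u = h(theta) collapses the integral.
Check: d/dtheta[5*sqrt(3*theta**2 + 1)/3] = 5*theta/sqrt(3*theta**2 + 1) = f(theta).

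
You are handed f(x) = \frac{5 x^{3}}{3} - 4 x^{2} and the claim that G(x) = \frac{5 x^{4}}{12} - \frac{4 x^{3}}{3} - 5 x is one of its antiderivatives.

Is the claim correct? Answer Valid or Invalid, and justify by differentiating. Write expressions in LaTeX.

d/dx[G] = \frac{5 x^{3}}{3} - 4 x^{2} - 5
d/dx[G] - f(x) = -5 != 0.

Invalid: d/dx[G] - f = -5, which is not 0.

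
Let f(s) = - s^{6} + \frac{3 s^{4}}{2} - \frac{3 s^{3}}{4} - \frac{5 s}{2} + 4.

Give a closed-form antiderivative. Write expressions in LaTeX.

An antiderivative is F(s) = \frac{s \left(- 80 s^{6} + 168 s^{4} - 105 s^{3} - 700 s + 2240\right)}{560}.

The integrand splits into summands that can be handled one at a time.
Check: d/ds[\frac{s \left(- 80 s^{6} + 168 s^{4} - 105 s^{3} - 700 s + 2240\right)}{560}] = - s^{6} + \frac{3 s^{4}}{2} - \frac{3 s^{3}}{4} - \frac{5 s}{2} + 4 = f(s).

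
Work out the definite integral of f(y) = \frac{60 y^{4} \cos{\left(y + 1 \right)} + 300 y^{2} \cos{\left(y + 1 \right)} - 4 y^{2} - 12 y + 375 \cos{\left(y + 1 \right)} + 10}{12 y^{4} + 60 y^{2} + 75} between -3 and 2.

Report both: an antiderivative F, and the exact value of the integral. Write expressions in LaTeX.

Check any antiderivative F(y) by computing F'(y) and comparing it with f(y).
F(y) = \frac{30 y^{2} \sin{\left(y + 1 \right)} + 2 y + 75 \sin{\left(y + 1 \right)} + 3}{3 \left(2 y^{2} + 5\right)} is an antiderivative of f.
Check: d/dy[\frac{30 y^{2} \sin{\left(y + 1 \right)} + 2 y + 75 \sin{\left(y + 1 \right)} + 3}{3 \left(2 y^{2} + 5\right)}] = \frac{60 y^{4} \cos{\left(y + 1 \right)} + 300 y^{2} \cos{\left(y + 1 \right)} - 4 y^{2} - 12 y + 375 \cos{\left(y + 1 \right)} + 10}{12 y^{4} + 60 y^{2} + 75} = f(y).
F(2) = \frac{7}{39} + 5 \sin{\left(3 \right)}; F(-3) = - 5 \sin{\left(2 \right)} - \frac{1}{23}.
Integral = F(2) - F(-3) = \frac{200}{897} + 5 \sin{\left(3 \right)} + 5 \sin{\left(2 \right)}.

Antiderivative: F(y) = \frac{30 y^{2} \sin{\left(y + 1 \right)} + 2 y + 75 \sin{\left(y + 1 \right)} + 3}{3 \left(2 y^{2} + 5\right)}; value = \frac{200}{897} + 5 \sin{\left(3 \right)} + 5 \sin{\left(2 \right)}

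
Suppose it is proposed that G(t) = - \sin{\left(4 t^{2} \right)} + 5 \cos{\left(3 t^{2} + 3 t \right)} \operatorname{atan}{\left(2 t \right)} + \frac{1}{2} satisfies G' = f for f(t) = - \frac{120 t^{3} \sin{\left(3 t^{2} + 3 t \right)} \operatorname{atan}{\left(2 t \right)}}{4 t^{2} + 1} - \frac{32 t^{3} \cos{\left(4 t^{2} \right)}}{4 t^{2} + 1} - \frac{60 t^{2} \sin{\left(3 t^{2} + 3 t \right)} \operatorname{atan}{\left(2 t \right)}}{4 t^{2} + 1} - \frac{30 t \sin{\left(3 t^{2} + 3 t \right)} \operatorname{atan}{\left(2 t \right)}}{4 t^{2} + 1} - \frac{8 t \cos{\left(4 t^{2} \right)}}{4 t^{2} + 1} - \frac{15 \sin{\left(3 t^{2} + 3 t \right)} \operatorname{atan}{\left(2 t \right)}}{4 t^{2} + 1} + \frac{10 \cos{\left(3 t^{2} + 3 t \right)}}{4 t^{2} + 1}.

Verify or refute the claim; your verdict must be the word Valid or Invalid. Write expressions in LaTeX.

d/dt[G] = \frac{- 120 t^{3} \sin{\left(3 t^{2} + 3 t \right)} \operatorname{atan}{\left(2 t \right)} - 32 t^{3} \cos{\left(4 t^{2} \right)} - 60 t^{2} \sin{\left(3 t^{2} + 3 t \right)} \operatorname{atan}{\left(2 t \right)} - 30 t \sin{\left(3 t^{2} + 3 t \right)} \operatorname{atan}{\left(2 t \right)} - 8 t \cos{\left(4 t^{2} \right)} - 15 \sin{\left(3 t^{2} + 3 t \right)} \operatorname{atan}{\left(2 t \right)} + 10 \cos{\left(3 t^{2} + 3 t \right)}}{4 t^{2} + 1}
This equals f(t) exactly, so the claim holds.

Valid - the claim checks out under differentiation.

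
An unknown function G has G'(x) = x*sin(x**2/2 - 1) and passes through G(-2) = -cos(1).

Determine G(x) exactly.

G(x) = -cos(x**2/2 - 1)

The substitution u = x**2/2 - 1 works: G'(x) is exactly (dG/du)*(du/dx) for that inner function.
A general antiderivative is -cos(x**2/2 - 1) + C.
The condition gives C = -cos(1) - (-cos(1)) = 0.
So G(x) = -cos(x**2/2 - 1).
Check: d/dx[-cos(x**2/2 - 1)] = x*sin(x**2/2 - 1) = G'(x).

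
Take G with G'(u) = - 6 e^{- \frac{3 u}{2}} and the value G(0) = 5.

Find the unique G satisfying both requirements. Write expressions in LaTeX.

Whatever form G(u) takes, its d/du must return the stated G'(u).
A general antiderivative is 4 e^{- \frac{3 u}{2}} + C.
The condition gives C = 5 - (4) = 1.
So G(u) = \left(e^{\frac{3 u}{2}} + 4\right) e^{- \frac{3 u}{2}}.
Check: d/du[\left(e^{\frac{3 u}{2}} + 4\right) e^{- \frac{3 u}{2}}] = - 6 e^{- \frac{3 u}{2}} = G'(u).

G(u) = \left(e^{\frac{3 u}{2}} + 4\right) e^{- \frac{3 u}{2}}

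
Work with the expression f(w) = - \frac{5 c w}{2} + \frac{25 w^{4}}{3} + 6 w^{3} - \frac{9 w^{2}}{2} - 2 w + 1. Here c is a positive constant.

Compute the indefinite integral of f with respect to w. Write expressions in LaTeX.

Integrate term by term and add the pieces.
Check: d/dw[\frac{- 15 c w^{2} + 20 w^{5} + 18 w^{4} - 18 w^{3} - 12 w^{2} + 12 w - 18}{12}] = - \frac{5 c w}{2} + \frac{25 w^{4}}{3} + 6 w^{3} - \frac{9 w^{2}}{2} - 2 w + 1 = f(w).

F(w) = \frac{- 15 c w^{2} + 20 w^{5} + 18 w^{4} - 18 w^{3} - 12 w^{2} + 12 w - 18}{12} + C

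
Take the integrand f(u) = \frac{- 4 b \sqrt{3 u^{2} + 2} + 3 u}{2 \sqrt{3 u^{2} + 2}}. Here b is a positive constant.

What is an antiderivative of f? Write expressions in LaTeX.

An antiderivative F(u) passes only if d/du[F] lands on f(u) exactly.
Check: d/du[- 2 b u + \frac{\sqrt{3 u^{2} + 2}}{2}] = \frac{- 4 b \sqrt{3 u^{2} + 2} + 3 u}{2 \sqrt{3 u^{2} + 2}} = f(u).

An antiderivative is F(u) = - 2 b u + \frac{\sqrt{3 u^{2} + 2}}{2}.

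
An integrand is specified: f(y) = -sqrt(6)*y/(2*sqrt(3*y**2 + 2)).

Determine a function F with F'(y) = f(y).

An antiderivative is F(y) = -sqrt(y**2/2 + 1/3).

The substitution u = y**2/2 + 1/3 works: f is exactly (dF/du)*(du/dy) for that inner function.
Check: d/dy[-sqrt(y**2/2 + 1/3)] = -sqrt(6)*y/(2*sqrt(3*y**2 + 2)) = f(y).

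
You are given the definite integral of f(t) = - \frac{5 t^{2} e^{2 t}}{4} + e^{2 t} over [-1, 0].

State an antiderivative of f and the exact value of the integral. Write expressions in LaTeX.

Antiderivative: F(t) = - \frac{5 t^{2} e^{2 t}}{8} + \frac{5 t e^{2 t}}{8} + \frac{3 e^{2 t}}{16}; value = \frac{17}{16 e^{2}} + \frac{3}{16}

f has the shape u'v + uv' for u = - \frac{5 t^{2}}{8} + \frac{5 t}{8} + \frac{3}{16} and v = e^{2 t} — it is the derivative of the product u*v.
F(t) = - \frac{5 t^{2} e^{2 t}}{8} + \frac{5 t e^{2 t}}{8} + \frac{3 e^{2 t}}{16} is an antiderivative of f.
Check: d/dt[- \frac{5 t^{2} e^{2 t}}{8} + \frac{5 t e^{2 t}}{8} + \frac{3 e^{2 t}}{16}] = - \frac{5 t^{2} e^{2 t}}{4} + e^{2 t} = f(t).
F(0) = \frac{3}{16}; F(-1) = - \frac{17}{16 e^{2}}.
Integral = F(0) - F(-1) = \frac{17}{16 e^{2}} + \frac{3}{16}.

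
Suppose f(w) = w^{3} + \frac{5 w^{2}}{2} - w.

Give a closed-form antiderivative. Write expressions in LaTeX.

An antiderivative is F(w) = \frac{w^{2} \left(3 w^{2} + 10 w - 6\right)}{12}.

The integrand splits into summands that can be handled one at a time.
Check: d/dw[\frac{w^{2} \left(3 w^{2} + 10 w - 6\right)}{12}] = w^{3} + \frac{5 w^{2}}{2} - w = f(w).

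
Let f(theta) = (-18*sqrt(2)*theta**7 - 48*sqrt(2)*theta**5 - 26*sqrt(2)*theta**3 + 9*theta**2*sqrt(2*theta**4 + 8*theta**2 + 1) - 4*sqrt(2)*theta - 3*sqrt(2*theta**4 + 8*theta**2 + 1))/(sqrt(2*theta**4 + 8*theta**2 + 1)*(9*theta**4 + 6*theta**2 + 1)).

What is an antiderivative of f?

For F(theta) to be correct the identity F'(theta) - f(theta) = 0 must hold.
Check: d/dtheta[(-3*theta**2*sqrt(2*theta**4 + 8*theta**2 + 1) - 3*sqrt(2)*theta - sqrt(2*theta**4 + 8*theta**2 + 1))/(3*sqrt(2)*theta**2 + sqrt(2))] = (-18*sqrt(2)*theta**7 - 48*sqrt(2)*theta**5 - 26*sqrt(2)*theta**3 + 9*theta**2*sqrt(2*theta**4 + 8*theta**2 + 1) - 4*sqrt(2)*theta - 3*sqrt(2*theta**4 + 8*theta**2 + 1))/(9*theta**4*sqrt(2*theta**4 + 8*theta**2 + 1) + 6*theta**2*sqrt(2*theta**4 + 8*theta**2 + 1) + sqrt(2*theta**4 + 8*theta**2 + 1)), which equals f(theta).

An antiderivative is F(theta) = (-3*theta**2*sqrt(2*theta**4 + 8*theta**2 + 1) - 3*sqrt(2)*theta - sqrt(2*theta**4 + 8*theta**2 + 1))/(3*sqrt(2)*theta**2 + sqrt(2)).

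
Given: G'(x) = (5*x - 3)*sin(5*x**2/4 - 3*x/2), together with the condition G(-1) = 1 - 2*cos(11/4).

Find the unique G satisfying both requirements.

G(x) = 1 - 2*cos(5*x**2/4 - 3*x/2)

G'(x) matches the chain-rule pattern g'(h)*h' with inner function h(x) = 5*x**2/4 - 3*x/2; substituting u = h(x) collapses the integral.
A general antiderivative is -2*cos(5*x**2/4 - 3*x/2) + C.
The condition gives C = 1 - 2*cos(11/4) - (-2*cos(11/4)) = 1.
So G(x) = 1 - 2*cos(5*x**2/4 - 3*x/2).
Check: d/dx[1 - 2*cos(5*x**2/4 - 3*x/2)] = 5*x*sin(5*x**2/4 - 3*x/2) - 3*sin(5*x**2/4 - 3*x/2), which equals G'(x).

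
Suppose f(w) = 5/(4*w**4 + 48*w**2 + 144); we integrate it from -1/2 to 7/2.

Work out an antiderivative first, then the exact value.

Check any antiderivative F(w) by computing F'(w) and comparing it with f(w).
F(w) = 5*w/(48*w**2 + 288) + 5*sqrt(6)*atan(sqrt(6)*w/6)/288 is an antiderivative of f.
Check: d/dw[5*w/(48*w**2 + 288) + 5*sqrt(6)*atan(sqrt(6)*w/6)/288] = 5/(4*w**4 + 48*w**2 + 144) = f(w).
F(7/2) = 35/1752 + 5*sqrt(6)*atan(7*sqrt(6)/12)/288; F(-1/2) = -5*sqrt(6)*atan(sqrt(6)/12)/288 - 1/120.
Integral = F(7/2) - F(-1/2) = 5*sqrt(6)*atan(sqrt(6)/12)/288 + 31/1095 + 5*sqrt(6)*atan(7*sqrt(6)/12)/288.

Antiderivative: F(w) = 5*w/(48*w**2 + 288) + 5*sqrt(6)*atan(sqrt(6)*w/6)/288; value = 5*sqrt(6)*atan(sqrt(6)/12)/288 + 31/1095 + 5*sqrt(6)*atan(7*sqrt(6)/12)/288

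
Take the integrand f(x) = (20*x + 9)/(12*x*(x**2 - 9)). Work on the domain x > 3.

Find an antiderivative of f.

An antiderivative is F(x) = -log(x)/12 + 23*log(x - 3)/72 - 17*log(x + 3)/72.

The denominator factors as 12*x*(x - 3)*(x + 3); partial fractions split f into directly integrable pieces: -17/(72*(x + 3)) + 23/(72*(x - 3)) - 1/(12*x).
Check: d/dx[-log(x)/12 + 23*log(x - 3)/72 - 17*log(x + 3)/72] = (20*x + 9)/(12*x**3 - 108*x), which equals f(x).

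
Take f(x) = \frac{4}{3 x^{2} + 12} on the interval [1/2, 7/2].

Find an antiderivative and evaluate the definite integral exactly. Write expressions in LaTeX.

Whatever form F(x) takes, F'(x) = f(x) is non-negotiable.
F(x) = \frac{2 \operatorname{atan}{\left(\frac{x}{2} \right)}}{3} is an antiderivative of f.
Check: d/dx[\frac{2 \operatorname{atan}{\left(\frac{x}{2} \right)}}{3}] = \frac{4}{3 x^{2} + 12} = f(x).
F(7/2) = \frac{2 \operatorname{atan}{\left(\frac{7}{4} \right)}}{3}; F(1/2) = \frac{2 \operatorname{atan}{\left(\frac{1}{4} \right)}}{3}.
Integral = F(7/2) - F(1/2) = - \frac{2 \operatorname{atan}{\left(\frac{1}{4} \right)}}{3} + \frac{2 \operatorname{atan}{\left(\frac{7}{4} \right)}}{3}.

Antiderivative: F(x) = \frac{2 \operatorname{atan}{\left(\frac{x}{2} \right)}}{3}; value = - \frac{2 \operatorname{atan}{\left(\frac{1}{4} \right)}}{3} + \frac{2 \operatorname{atan}{\left(\frac{7}{4} \right)}}{3}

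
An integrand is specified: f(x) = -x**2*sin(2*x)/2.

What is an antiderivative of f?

A first test for any F(x): its x-derivative must equal f(x) identically.
Check: d/dx[x**2*cos(2*x)/4 - x*sin(2*x)/4 - cos(2*x)/8] = -x**2*sin(2*x)/2 = f(x).

An antiderivative is F(x) = x**2*cos(2*x)/4 - x*sin(2*x)/4 - cos(2*x)/8.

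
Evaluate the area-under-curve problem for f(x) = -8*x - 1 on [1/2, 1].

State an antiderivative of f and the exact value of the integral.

Since d/dx undoes antidifferentiation here, F'(x) = f(x) is required of F(x).
F(x) = -4*x**2 - x is an antiderivative of f.
Check: d/dx[-4*x**2 - x] = -8*x - 1 = f(x).
F(1) = -5; F(1/2) = -3/2.
Integral = F(1) - F(1/2) = -7/2.

Antiderivative: F(x) = -4*x**2 - x; value = -7/2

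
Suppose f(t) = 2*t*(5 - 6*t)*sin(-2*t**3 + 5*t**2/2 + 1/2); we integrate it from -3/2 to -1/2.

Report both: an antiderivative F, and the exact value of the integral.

f matches the chain-rule pattern g'(h)*h' with inner function h(t) = -2*t**3 + 5*t**2/2 + 1/2; substituting u = h(t) collapses the integral.
F(t) = -2*cos(-2*t**3 + 5*t**2/2 + 1/2) is an antiderivative of f.
Check: d/dt[-2*cos(-2*t**3 + 5*t**2/2 + 1/2)] = -12*t**2*sin(-2*t**3 + 5*t**2/2 + 1/2) + 10*t*sin(-2*t**3 + 5*t**2/2 + 1/2), which equals f(t).
F(-1/2) = -2*cos(11/8); F(-3/2) = -2*cos(103/8).
Integral = F(-1/2) - F(-3/2) = -2*cos(11/8) + 2*cos(103/8).

Antiderivative: F(t) = -2*cos(-2*t**3 + 5*t**2/2 + 1/2); value = -2*cos(11/8) + 2*cos(103/8)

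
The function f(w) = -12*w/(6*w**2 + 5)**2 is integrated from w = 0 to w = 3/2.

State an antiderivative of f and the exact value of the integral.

Antiderivative: F(w) = 1/(6*w**2 + 5); value = -27/185

The substitution u = 2*w**2 + 5/3 works: f is exactly (dF/du)*(du/dw) for that inner function.
F(w) = 1/(6*w**2 + 5) is an antiderivative of f.
Check: d/dw[1/(6*w**2 + 5)] = -12*w/(36*w**4 + 60*w**2 + 25), which equals f(w).
F(3/2) = 2/37; F(0) = 1/5.
Integral = F(3/2) - F(0) = -27/185.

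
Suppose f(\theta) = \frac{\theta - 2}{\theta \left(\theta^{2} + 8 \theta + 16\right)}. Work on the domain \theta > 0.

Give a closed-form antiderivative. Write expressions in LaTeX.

An antiderivative is F(\theta) = - \frac{\log{\left(\theta \right)}}{8} + \frac{\log{\left(\theta + 4 \right)}}{8} - \frac{3}{2 \theta + 8}.

Factor the denominator (\theta \left(\theta + 4\right)^{2}) and decompose: f = \frac{1}{8 \left(\theta + 4\right)} + \frac{3}{2 \left(\theta + 4\right)^{2}} - \frac{1}{8 \theta}; each piece integrates to a log, atan, or power term.
Check: d/d\theta[- \frac{\log{\left(\theta \right)}}{8} + \frac{\log{\left(\theta + 4 \right)}}{8} - \frac{3}{2 \theta + 8}] = \frac{\theta - 2}{\theta^{3} + 8 \theta^{2} + 16 \theta}, which equals f(\theta).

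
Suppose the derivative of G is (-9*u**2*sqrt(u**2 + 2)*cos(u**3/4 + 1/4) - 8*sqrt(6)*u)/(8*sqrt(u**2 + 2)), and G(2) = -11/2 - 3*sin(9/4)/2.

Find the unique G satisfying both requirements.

Whatever form G(u) takes, its d/du must return the stated G'(u).
A general antiderivative is -2*sqrt(3*u**2/2 + 3) - 3*sin(u**3/4 + 1/4)/2 + C.
The condition gives C = -11/2 - 3*sin(9/4)/2 - (-6 - 3*sin(9/4)/2) = 1/2.
So G(u) = -2*sqrt(3*u**2/2 + 3) - 3*sin(u**3/4 + 1/4)/2 + 1/2.
Check: d/du[-2*sqrt(3*u**2/2 + 3) - 3*sin(u**3/4 + 1/4)/2 + 1/2] = (-9*u**2*sqrt(u**2 + 2)*cos(u**3/4 + 1/4) - 8*sqrt(6)*u)/(8*sqrt(u**2 + 2)) = G'(u).

G(u) = -2*sqrt(3*u**2/2 + 3) - 3*sin(u**3/4 + 1/4)/2 + 1/2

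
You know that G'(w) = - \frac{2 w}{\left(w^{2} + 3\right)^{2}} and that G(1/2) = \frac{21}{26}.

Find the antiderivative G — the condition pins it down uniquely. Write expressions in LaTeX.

The substitution u = \frac{w^{2}}{2} + \frac{3}{2} works: G'(w) is exactly (dG/du)*(du/dw) for that inner function.
A general antiderivative is \frac{1}{2 \left(\frac{w^{2}}{2} + \frac{3}{2}\right)} + C.
The condition gives C = \frac{21}{26} - (\frac{4}{13}) = \frac{1}{2}.
So G(w) = \frac{1}{2} + \frac{1}{w^{2} + 3}.
Check: d/dw[\frac{1}{2} + \frac{1}{w^{2} + 3}] = - \frac{2 w}{w^{4} + 6 w^{2} + 9}, which equals G'(w).

G(w) = \frac{1}{2} + \frac{1}{w^{2} + 3}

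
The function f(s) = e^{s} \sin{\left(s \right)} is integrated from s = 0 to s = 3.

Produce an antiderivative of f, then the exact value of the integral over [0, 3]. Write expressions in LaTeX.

Antiderivative: F(s) = \frac{\left(\sin{\left(s \right)} - \cos{\left(s \right)}\right) e^{s}}{2}; value = \frac{1}{2} + \frac{e^{3} \sin{\left(3 \right)}}{2} - \frac{e^{3} \cos{\left(3 \right)}}{2}

Whatever form F(s) takes, F'(s) = f(s) is non-negotiable.
F(s) = \frac{\left(\sin{\left(s \right)} - \cos{\left(s \right)}\right) e^{s}}{2} is an antiderivative of f.
Check: d/ds[\frac{\left(\sin{\left(s \right)} - \cos{\left(s \right)}\right) e^{s}}{2}] = e^{s} \sin{\left(s \right)} = f(s).
F(3) = \frac{e^{3} \sin{\left(3 \right)}}{2} - \frac{e^{3} \cos{\left(3 \right)}}{2}; F(0) = - \frac{1}{2}.
Integral = F(3) - F(0) = \frac{1}{2} + \frac{e^{3} \sin{\left(3 \right)}}{2} - \frac{e^{3} \cos{\left(3 \right)}}{2}.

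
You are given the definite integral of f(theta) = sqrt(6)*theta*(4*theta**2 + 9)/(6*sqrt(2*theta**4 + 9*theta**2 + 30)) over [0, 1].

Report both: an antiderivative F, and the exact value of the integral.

Antiderivative: F(theta) = sqrt(6)*sqrt(2*theta**4 + 9*theta**2 + 30)/6; value = -sqrt(5) + sqrt(246)/6

The substitution u = theta**4/3 + 3*theta**2/2 + 5 works: f is exactly (dF/du)*(du/dtheta) for that inner function.
F(theta) = sqrt(6)*sqrt(2*theta**4 + 9*theta**2 + 30)/6 is an antiderivative of f.
Check: d/dtheta[sqrt(6)*sqrt(2*theta**4 + 9*theta**2 + 30)/6] = (4*sqrt(6)*theta**3 + 9*sqrt(6)*theta)/(6*sqrt(2*theta**4 + 9*theta**2 + 30)), which equals f(theta).
F(1) = sqrt(246)/6; F(0) = sqrt(5).
Integral = F(1) - F(0) = -sqrt(5) + sqrt(246)/6.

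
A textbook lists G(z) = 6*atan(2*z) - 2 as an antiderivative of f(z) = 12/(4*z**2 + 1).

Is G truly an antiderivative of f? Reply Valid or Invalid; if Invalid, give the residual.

Valid - the claim checks out under differentiation.

d/dz[G] = 12/(4*z**2 + 1)
This equals f(z) exactly, so the claim holds.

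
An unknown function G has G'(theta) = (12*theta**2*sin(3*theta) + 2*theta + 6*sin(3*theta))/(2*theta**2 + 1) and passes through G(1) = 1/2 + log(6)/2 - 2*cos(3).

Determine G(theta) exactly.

Any candidate G(theta) must reproduce the stated G'(theta) exactly.
A general antiderivative is log(4*theta**2 + 2)/2 - 2*cos(3*theta) + C.
The condition gives C = 1/2 + log(6)/2 - 2*cos(3) - (log(6)/2 - 2*cos(3)) = 1/2.
So G(theta) = log(2*theta**2 + 1)/2 - 2*cos(3*theta) + log(2)/2 + 1/2.
Check: d/dtheta[log(2*theta**2 + 1)/2 - 2*cos(3*theta) + log(2)/2 + 1/2] = (12*theta**2*sin(3*theta) + 2*theta + 6*sin(3*theta))/(2*theta**2 + 1) = G'(theta).

G(theta) = log(2*theta**2 + 1)/2 - 2*cos(3*theta) + log(2)/2 + 1/2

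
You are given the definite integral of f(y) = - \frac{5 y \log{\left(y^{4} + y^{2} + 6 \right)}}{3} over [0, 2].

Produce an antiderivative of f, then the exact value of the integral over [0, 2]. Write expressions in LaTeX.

Antiderivative: F(y) = - \frac{5 y^{2} \log{\left(y^{4} + y^{2} + 6 \right)}}{6} + \frac{5 y^{2}}{3} - \frac{5 \log{\left(y^{4} + y^{2} + 6 \right)}}{12} - \frac{5 \sqrt{23} \operatorname{atan}{\left(\frac{2 \sqrt{23} y^{2}}{23} + \frac{\sqrt{23}}{23} \right)}}{6}; value = - \frac{15 \log{\left(26 \right)}}{4} - \frac{5 \sqrt{23} \operatorname{atan}{\left(\frac{9 \sqrt{23}}{23} \right)}}{6} + \frac{5 \log{\left(6 \right)}}{12} + \frac{5 \sqrt{23} \operatorname{atan}{\left(\frac{\sqrt{23}}{23} \right)}}{6} + \frac{20}{3}

Check any antiderivative F(y) by computing F'(y) and comparing it with f(y).
F(y) = - \frac{5 y^{2} \log{\left(y^{4} + y^{2} + 6 \right)}}{6} + \frac{5 y^{2}}{3} - \frac{5 \log{\left(y^{4} + y^{2} + 6 \right)}}{12} - \frac{5 \sqrt{23} \operatorname{atan}{\left(\frac{2 \sqrt{23} y^{2}}{23} + \frac{\sqrt{23}}{23} \right)}}{6} is an antiderivative of f.
Check: d/dy[- \frac{5 y^{2} \log{\left(y^{4} + y^{2} + 6 \right)}}{6} + \frac{5 y^{2}}{3} - \frac{5 \log{\left(y^{4} + y^{2} + 6 \right)}}{12} - \frac{5 \sqrt{23} \operatorname{atan}{\left(\frac{2 \sqrt{23} y^{2}}{23} + \frac{\sqrt{23}}{23} \right)}}{6}] = - \frac{5 y \log{\left(y^{4} + y^{2} + 6 \right)}}{3} = f(y).
F(2) = - \frac{15 \log{\left(26 \right)}}{4} - \frac{5 \sqrt{23} \operatorname{atan}{\left(\frac{9 \sqrt{23}}{23} \right)}}{6} + \frac{20}{3}; F(0) = - \frac{5 \sqrt{23} \operatorname{atan}{\left(\frac{\sqrt{23}}{23} \right)}}{6} - \frac{5 \log{\left(6 \right)}}{12}.
Integral = F(2) - F(0) = - \frac{15 \log{\left(26 \right)}}{4} - \frac{5 \sqrt{23} \operatorname{atan}{\left(\frac{9 \sqrt{23}}{23} \right)}}{6} + \frac{5 \log{\left(6 \right)}}{12} + \frac{5 \sqrt{23} \operatorname{atan}{\left(\frac{\sqrt{23}}{23} \right)}}{6} + \frac{20}{3}.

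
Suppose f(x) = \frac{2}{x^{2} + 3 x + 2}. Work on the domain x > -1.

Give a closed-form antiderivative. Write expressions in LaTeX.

Factor the denominator (\left(x + 1\right) \left(x + 2\right)) and decompose: f = - \frac{2}{x + 2} + \frac{2}{x + 1}; each piece integrates to a log, atan, or power term.
Check: d/dx[2 \log{\left(x + 1 \right)} - 2 \log{\left(x + 2 \right)}] = \frac{2}{x^{2} + 3 x + 2} = f(x).

An antiderivative is F(x) = 2 \log{\left(x + 1 \right)} - 2 \log{\left(x + 2 \right)}.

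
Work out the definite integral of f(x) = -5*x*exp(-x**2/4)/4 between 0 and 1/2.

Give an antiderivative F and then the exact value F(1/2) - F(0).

The substitution u = -x**2/4 works: f is exactly (dF/du)*(du/dx) for that inner function.
F(x) = 5*exp(-x**2/4)/2 is an antiderivative of f.
Check: d/dx[5*exp(-x**2/4)/2] = -5*x*exp(-x**2/4)/4 = f(x).
F(1/2) = 5*exp(-1/16)/2; F(0) = 5/2.
Integral = F(1/2) - F(0) = -5/2 + 5*exp(-1/16)/2.

Antiderivative: F(x) = 5*exp(-x**2/4)/2; value = -5/2 + 5*exp(-1/16)/2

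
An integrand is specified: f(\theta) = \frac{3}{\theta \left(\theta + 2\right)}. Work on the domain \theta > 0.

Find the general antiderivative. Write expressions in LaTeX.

F(\theta) = \frac{3 \log{\left(\theta \right)}}{2} - \frac{3 \log{\left(\theta + 2 \right)}}{2} + C

Factor the denominator (\theta \left(\theta + 2\right)) and decompose: f = - \frac{3}{2 \left(\theta + 2\right)} + \frac{3}{2 \theta}; each piece integrates to a log, atan, or power term.
Check: d/d\theta[\frac{3 \log{\left(\theta \right)}}{2} - \frac{3 \log{\left(\theta + 2 \right)}}{2}] = \frac{3}{\theta^{2} + 2 \theta}, which equals f(\theta).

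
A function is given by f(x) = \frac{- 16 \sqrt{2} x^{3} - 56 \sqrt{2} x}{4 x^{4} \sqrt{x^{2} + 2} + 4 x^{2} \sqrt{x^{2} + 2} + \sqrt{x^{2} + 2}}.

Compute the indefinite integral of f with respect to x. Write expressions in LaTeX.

F(x) = \frac{8 \sqrt{2} \sqrt{x^{2} + 2}}{2 x^{2} + 1} + C

f has the shape u'v + uv' for u = \frac{4}{x^{2} + \frac{1}{2}} and v = \sqrt{2 x^{2} + 4} — it is the derivative of the product u*v.
Check: d/dx[\frac{8 \sqrt{2} \sqrt{x^{2} + 2}}{2 x^{2} + 1}] = \frac{- 16 \sqrt{2} x^{3} - 56 \sqrt{2} x}{4 x^{4} \sqrt{x^{2} + 2} + 4 x^{2} \sqrt{x^{2} + 2} + \sqrt{x^{2} + 2}} = f(x).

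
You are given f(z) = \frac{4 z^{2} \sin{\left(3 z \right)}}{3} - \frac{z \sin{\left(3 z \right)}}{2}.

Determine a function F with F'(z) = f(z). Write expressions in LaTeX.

An antiderivative is F(z) = - \frac{4 z^{2} \cos{\left(3 z \right)}}{9} + \frac{8 z \sin{\left(3 z \right)}}{27} + \frac{z \cos{\left(3 z \right)}}{6} - \frac{\sin{\left(3 z \right)}}{18} + \frac{8 \cos{\left(3 z \right)}}{81}.

The integrand splits into summands that can be handled one at a time.
Check: d/dz[- \frac{4 z^{2} \cos{\left(3 z \right)}}{9} + \frac{8 z \sin{\left(3 z \right)}}{27} + \frac{z \cos{\left(3 z \right)}}{6} - \frac{\sin{\left(3 z \right)}}{18} + \frac{8 \cos{\left(3 z \right)}}{81}] = \frac{4 z^{2} \sin{\left(3 z \right)}}{3} - \frac{z \sin{\left(3 z \right)}}{2} = f(z).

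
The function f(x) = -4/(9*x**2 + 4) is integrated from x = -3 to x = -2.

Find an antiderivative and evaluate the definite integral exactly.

Antiderivative: F(x) = -2*atan(3*x/2)/3; value = -2*atan(9/2)/3 + 2*atan(3)/3

Differentiate the proposed F(x) back; it has to land on f(x) exactly.
F(x) = -2*atan(3*x/2)/3 is an antiderivative of f.
Check: d/dx[-2*atan(3*x/2)/3] = -4/(9*x**2 + 4) = f(x).
F(-2) = 2*atan(3)/3; F(-3) = 2*atan(9/2)/3.
Integral = F(-2) - F(-3) = -2*atan(9/2)/3 + 2*atan(3)/3.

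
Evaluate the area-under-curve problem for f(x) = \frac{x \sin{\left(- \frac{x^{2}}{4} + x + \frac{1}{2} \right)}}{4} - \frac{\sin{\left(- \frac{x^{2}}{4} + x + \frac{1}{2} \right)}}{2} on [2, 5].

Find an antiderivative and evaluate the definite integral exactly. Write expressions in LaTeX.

f matches the chain-rule pattern g'(h)*h' with inner function h(x) = - \frac{x^{2}}{4} + x + \frac{1}{2}; substituting u = h(x) collapses the integral.
F(x) = \frac{\cos{\left(- \frac{x^{2}}{4} + x + \frac{1}{2} \right)}}{2} is an antiderivative of f.
Check: d/dx[\frac{\cos{\left(- \frac{x^{2}}{4} + x + \frac{1}{2} \right)}}{2}] = \frac{x \sin{\left(- \frac{x^{2}}{4} + x + \frac{1}{2} \right)}}{4} - \frac{\sin{\left(- \frac{x^{2}}{4} + x + \frac{1}{2} \right)}}{2} = f(x).
F(5) = \frac{\cos{\left(\frac{3}{4} \right)}}{2}; F(2) = \frac{\cos{\left(\frac{3}{2} \right)}}{2}.
Integral = F(5) - F(2) = - \frac{\cos{\left(\frac{3}{2} \right)}}{2} + \frac{\cos{\left(\frac{3}{4} \right)}}{2}.

Antiderivative: F(x) = \frac{\cos{\left(- \frac{x^{2}}{4} + x + \frac{1}{2} \right)}}{2}; value = - \frac{\cos{\left(\frac{3}{2} \right)}}{2} + \frac{\cos{\left(\frac{3}{4} \right)}}{2}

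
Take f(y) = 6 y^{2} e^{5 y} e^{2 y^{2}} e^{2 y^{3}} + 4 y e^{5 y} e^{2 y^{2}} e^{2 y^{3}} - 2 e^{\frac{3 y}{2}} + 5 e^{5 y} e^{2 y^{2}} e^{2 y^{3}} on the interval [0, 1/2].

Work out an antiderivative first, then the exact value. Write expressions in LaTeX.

Antiderivative: F(y) = \frac{- 4 e^{\frac{3 y}{2}} + 3 e^{2 y^{3} + 2 y^{2} + 5 y}}{3}; value = - \frac{4 e^{\frac{3}{4}}}{3} + \frac{1}{3} + e^{\frac{13}{4}}

Integrate term by term and add the pieces.
F(y) = \frac{- 4 e^{\frac{3 y}{2}} + 3 e^{2 y^{3} + 2 y^{2} + 5 y}}{3} is an antiderivative of f.
Check: d/dy[\frac{- 4 e^{\frac{3 y}{2}} + 3 e^{2 y^{3} + 2 y^{2} + 5 y}}{3}] = 6 y^{2} e^{5 y} e^{2 y^{2}} e^{2 y^{3}} + 4 y e^{5 y} e^{2 y^{2}} e^{2 y^{3}} - 2 e^{\frac{3 y}{2}} + 5 e^{5 y} e^{2 y^{2}} e^{2 y^{3}} = f(y).
F(1/2) = - \frac{4 e^{\frac{3}{4}}}{3} + e^{\frac{13}{4}}; F(0) = - \frac{1}{3}.
Integral = F(1/2) - F(0) = - \frac{4 e^{\frac{3}{4}}}{3} + \frac{1}{3} + e^{\frac{13}{4}}.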